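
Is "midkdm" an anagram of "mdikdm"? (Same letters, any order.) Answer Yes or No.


String 1: 'mdikdm' -> sorted: 'ddikmm'
String 2: 'midkdm' -> sorted: 'ddikmm'
Compare sorted forms: 'ddikmm' == 'ddikmm'
Anagram: Yes


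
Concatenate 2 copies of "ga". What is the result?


Input string: 'ga'
Operation: repeat 2 times
Concatenation: 'ga' + 'ga'
Result: gaga


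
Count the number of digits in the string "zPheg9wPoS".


Input string: 'zPheg9wPoS'
Operation: count digit characters (0-9)
Scan: 'z', 'P', 'h', 'e', 'g', '9'(digit), 'w', 'P', 'o', 'S'
Digits found: 1
Result: 1


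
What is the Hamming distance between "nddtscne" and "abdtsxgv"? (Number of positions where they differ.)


String 1: 'nddtscne'
String 2: 'abdtsxgv'
Compare each position: pos 0: 'n'!='a', pos 1: 'd'!='b', pos 2: 'd'=='d', pos 3: 't'=='t', pos 4: 's'=='s', pos 5: 'c'!='x', pos 6: 'n'!='g', pos 7: 'e'!='v'
Differing positions: 5
Hamming distance: 5


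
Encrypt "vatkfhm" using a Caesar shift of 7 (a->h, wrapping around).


Input: 'vatkfhm', shift = 7
Operation: for each letter, (position + 7) mod 26
Mapping: 'v'(21+7=28, 28 mod 26=2)->'c', 'a'(0+7=7)->'h', 't'(19+7=26, 26 mod 26=0)->'a', 'k'(10+7=17)->'r', 'f'(5+7=12)->'m', 'h'(7+7=14)->'o', 'm'(12+7=19)->'t'
Result: charmot


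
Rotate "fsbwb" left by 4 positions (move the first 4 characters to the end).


Input: 'fsbwb', shift = 4
Operation: split at index 4 and swap parts
Front part s[0:4] = 'fsbw'
Back part s[4:] = 'b'
Rotated = back + front = 'b' + 'fsbw'
Result: bfsbw


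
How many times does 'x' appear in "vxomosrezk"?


Input string: 'vxomosrezk'
Target character: 'x'
Scan each position: s[1]='x'
Matches found at indices: 1
Total: 1


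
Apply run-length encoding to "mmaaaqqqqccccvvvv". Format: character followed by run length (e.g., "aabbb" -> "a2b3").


Input: 'mmaaaqqqqccccvvvv'
Operation: identify consecutive runs
Runs: 'mm' -> m2, 'aaa' -> a3, 'qqqq' -> q4, 'cccc' -> c4, 'vvvv' -> v4
Encoded: m2a3q4c4v4


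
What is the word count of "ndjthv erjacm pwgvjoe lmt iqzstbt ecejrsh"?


Input string: 'ndjthv erjacm pwgvjoe lmt iqzstbt ecejrsh'
Operation: split by spaces
Words found: 'ndjthv', 'erjacm', 'pwgvjoe', 'lmt', 'iqzstbt', 'ecejrsh'
Word count: 6


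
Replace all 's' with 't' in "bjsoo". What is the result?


Input string: 'bjsoo'
Operation: replace 's' with 't'
Positions of 's': 2
After replacement: bjtoo


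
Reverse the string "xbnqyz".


Input string: 'xbnqyz'
Operation: reverse character order
Original order: 'x' -> 'b' -> 'n' -> 'q' -> 'y' -> 'z'
Reversed order: 'z' -> 'y' -> 'q' -> 'n' -> 'b' -> 'x'
Result: zyqnbx


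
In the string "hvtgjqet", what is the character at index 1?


Input string: 'hvtgjqet'
Operation: get character at index 1
Index mapping: s[0]='h', s[1]='v'
Result: 'v'


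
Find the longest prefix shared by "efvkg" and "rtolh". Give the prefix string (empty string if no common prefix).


String 1: 'efvkg'
String 2: 'rtolh'
Compare position by position:
pos 0: 'e' vs 'r' differ -> stop
Longest common prefix: "" (length 0)


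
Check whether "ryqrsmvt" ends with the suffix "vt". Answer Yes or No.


Input string: 'ryqrsmvt'
Suffix to check: 'vt'
Last 2 characters of input: 'vt'
Match: True
Result: Yes


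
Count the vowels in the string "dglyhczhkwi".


Input string: 'dglyhczhkwi'
Operation: count vowels (a, e, i, o, u)
Scan: s[0]='d', s[1]='g', s[2]='l', s[3]='y', s[4]='h', s[5]='c', s[6]='z', s[7]='h', s[8]='k', s[9]='w', s[10]='i' (vowel)
Vowels found: 1
Result: 1


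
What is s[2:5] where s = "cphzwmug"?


Input string: 'cphzwmug'
Operation: slice [2:5]
Extract characters: s[2]='h', s[3]='z', s[4]='w'
Result: hzw


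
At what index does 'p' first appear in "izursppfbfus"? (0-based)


Input string: 'izursppfbfus'
Target: 'p'
Scanning left to right: s[0]='i', s[1]='z', s[2]='u', s[3]='r', s[4]='s', s[5]='p'
First match at index: 5


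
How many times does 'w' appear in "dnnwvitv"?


Input string: 'dnnwvitv'
Target character: 'w'
Scan each position: s[3]='w'
Matches found at indices: 3
Total: 1


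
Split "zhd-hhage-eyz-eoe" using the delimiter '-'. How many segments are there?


Input string: 'zhd-hhage-eyz-eoe'
Delimiter: '-'
Split result: 'zhd', 'hhage', 'eyz', 'eoe'
Number of parts: 4


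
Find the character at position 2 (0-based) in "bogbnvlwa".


Input string: 'bogbnvlwa'
Operation: get character at index 2
Index mapping: s[0]='b', s[1]='o', s[2]='g'
Result: 'g'


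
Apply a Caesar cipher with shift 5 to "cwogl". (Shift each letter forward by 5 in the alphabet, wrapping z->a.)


Input: 'cwogl', shift = 5
Operation: for each letter, (position + 5) mod 26
Mapping: 'c'(2+5=7)->'h', 'w'(22+5=27, 27 mod 26=1)->'b', 'o'(14+5=19)->'t', 'g'(6+5=11)->'l', 'l'(11+5=16)->'q'
Result: hbtlq


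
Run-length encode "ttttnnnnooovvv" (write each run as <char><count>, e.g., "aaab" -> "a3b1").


Input: 'ttttnnnnooovvv'
Operation: identify consecutive runs
Runs: 'tttt' -> t4, 'nnnn' -> n4, 'ooo' -> o3, 'vvv' -> v3
Encoded: t4n4o3v3


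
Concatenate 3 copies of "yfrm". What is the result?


Input string: 'yfrm'
Operation: repeat 3 times
Concatenation: 'yfrm' + 'yfrm' + 'yfrm'
Result: yfrmyfrmyfrm


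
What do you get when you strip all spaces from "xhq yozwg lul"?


Input string: 'xhq yozwg lul'
Operation: remove all spaces
Words: 'xhq', 'yozwg', 'lul'
Join without spaces: xhqyozwglul


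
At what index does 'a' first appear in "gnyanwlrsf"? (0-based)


Input string: 'gnyanwlrsf'
Target: 'a'
Scanning left to right: s[0]='g', s[1]='n', s[2]='y', s[3]='a'
First match at index: 3


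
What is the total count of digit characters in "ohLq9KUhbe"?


Input string: 'ohLq9KUhbe'
Operation: count digit characters (0-9)
Scan: 'o', 'h', 'L', 'q', '9'(digit), 'K', 'U', 'h', 'b', 'e'
Digits found: 1
Result: 1


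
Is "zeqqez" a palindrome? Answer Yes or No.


Input string: 'zeqqez'
Reversed: 'zeqqez'
Compare pairs: s[0]='z' vs s[5]='z' (match), s[1]='e' vs s[4]='e' (match), s[2]='q' vs s[3]='q' (match)
Palindrome: Yes


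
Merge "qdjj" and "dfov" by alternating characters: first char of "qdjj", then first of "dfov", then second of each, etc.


String 1: 'qdjj'
String 2: 'dfov'
Operation: alternate characters
Pairs: 'q'+'d', 'd'+'f', 'j'+'o', 'j'+'v'
Result: qddfjojv


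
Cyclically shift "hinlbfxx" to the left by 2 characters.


Input: 'hinlbfxx', shift = 2
Operation: split at index 2 and swap parts
Front part s[0:2] = 'hi'
Back part s[2:] = 'nlbfxx'
Rotated = back + front = 'nlbfxx' + 'hi'
Result: nlbfxxhi


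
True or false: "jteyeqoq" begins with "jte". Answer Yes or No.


Input string: 'jteyeqoq'
Prefix to check: 'jte'
First 3 characters of input: 'jte'
Match: True
Result: Yes


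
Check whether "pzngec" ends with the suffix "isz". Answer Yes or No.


Input string: 'pzngec'
Suffix to check: 'isz'
Last 3 characters of input: 'gec'
Match: False
Result: No


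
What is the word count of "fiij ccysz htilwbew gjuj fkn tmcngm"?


Input string: 'fiij ccysz htilwbew gjuj fkn tmcngm'
Operation: split by spaces
Words found: 'fiij', 'ccysz', 'htilwbew', 'gjuj', 'fkn', 'tmcngm'
Word count: 6


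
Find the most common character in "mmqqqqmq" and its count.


Input: 'mmqqqqmq'
Operation: tally each character
Counts: 'm':3, 'q':5
Maximum: 'q' appears 5 times


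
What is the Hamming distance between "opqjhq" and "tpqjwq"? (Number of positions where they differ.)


String 1: 'opqjhq'
String 2: 'tpqjwq'
Compare each position: pos 0: 'o'!='t', pos 1: 'p'=='p', pos 2: 'q'=='q', pos 3: 'j'=='j', pos 4: 'h'!='w', pos 5: 'q'=='q'
Differing positions: 2
Hamming distance: 2


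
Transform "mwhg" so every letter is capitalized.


Input string: 'mwhg'
Operation: convert each letter to uppercase
Mapping: 'm'->'M', 'w'->'W', 'h'->'H', 'g'->'G'
Result: MWHG


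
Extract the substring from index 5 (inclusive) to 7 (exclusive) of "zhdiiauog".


Input string: 'zhdiiauog'
Operation: slice [5:7]
Extract characters: s[5]='a', s[6]='u'
Result: au


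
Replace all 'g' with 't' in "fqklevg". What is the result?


Input string: 'fqklevg'
Operation: replace 'g' with 't'
Positions of 'g': 6
After replacement: fqklevt


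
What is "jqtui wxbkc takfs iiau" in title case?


Input string: 'jqtui wxbkc takfs iiau'
Operation: capitalize first letter of each word
Word transformations: 'jqtui'->'Jqtui', 'wxbkc'->'Wxbkc', 'takfs'->'Takfs', 'iiau'->'Iiau'
Result: Jqtui Wxbkc Takfs Iiau


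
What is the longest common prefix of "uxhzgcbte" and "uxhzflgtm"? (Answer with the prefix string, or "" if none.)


String 1: 'uxhzgcbte'
String 2: 'uxhzflgtm'
Compare position by position:
pos 0: 'u' vs 'u' match
pos 1: 'x' vs 'x' match
pos 2: 'h' vs 'h' match
pos 3: 'z' vs 'z' match
pos 4: 'g' vs 'f' differ -> stop
Longest common prefix: "uxhz" (length 4)


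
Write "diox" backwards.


Input string: 'diox'
Operation: reverse character order
Original order: 'd' -> 'i' -> 'o' -> 'x'
Reversed order: 'x' -> 'o' -> 'i' -> 'd'
Result: xoid


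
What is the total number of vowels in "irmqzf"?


Input string: 'irmqzf'
Operation: count vowels (a, e, i, o, u)
Scan: s[0]='i' (vowel), s[1]='r', s[2]='m', s[3]='q', s[4]='z', s[5]='f'
Vowels found: 1
Result: 1


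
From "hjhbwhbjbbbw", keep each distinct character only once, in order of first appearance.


Input: 'hjhbwhbjbbbw'
Operation: keep first occurrence of each character
Scan: s[0]='h' new -> keep; s[1]='j' new -> keep; s[2]='h' seen -> skip; s[3]='b' new -> keep; s[4]='w' new -> keep; s[5]='h' seen -> skip; s[6]='b' seen -> skip; s[7]='j' seen -> skip; s[8]='b' seen -> skip; s[9]='b' seen -> skip; s[10]='b' seen -> skip; s[11]='w' seen -> skip
Result: hjbw


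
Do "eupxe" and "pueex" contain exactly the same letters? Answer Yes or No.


String 1: 'eupxe' -> sorted: 'eepux'
String 2: 'pueex' -> sorted: 'eepux'
Compare sorted forms: 'eepux' == 'eepux'
Anagram: Yes


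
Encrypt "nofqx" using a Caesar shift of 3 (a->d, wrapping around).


Input: 'nofqx', shift = 3
Operation: for each letter, (position + 3) mod 26
Mapping: 'n'(13+3=16)->'q', 'o'(14+3=17)->'r', 'f'(5+3=8)->'i', 'q'(16+3=19)->'t', 'x'(23+3=26, 26 mod 26=0)->'a'
Result: qrita


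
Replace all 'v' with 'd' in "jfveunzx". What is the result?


Input string: 'jfveunzx'
Operation: replace 'v' with 'd'
Positions of 'v': 2
After replacement: jfdeunzx


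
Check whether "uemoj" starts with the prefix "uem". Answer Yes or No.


Input string: 'uemoj'
Prefix to check: 'uem'
First 3 characters of input: 'uem'
Match: True
Result: Yes


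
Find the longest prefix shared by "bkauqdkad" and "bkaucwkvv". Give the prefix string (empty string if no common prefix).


String 1: 'bkauqdkad'
String 2: 'bkaucwkvv'
Compare position by position:
pos 0: 'b' vs 'b' match
pos 1: 'k' vs 'k' match
pos 2: 'a' vs 'a' match
pos 3: 'u' vs 'u' match
pos 4: 'q' vs 'c' differ -> stop
Longest common prefix: "bkau" (length 4)


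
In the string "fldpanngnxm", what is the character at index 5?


Input string: 'fldpanngnxm'
Operation: get character at index 5
Index mapping: s[0]='f', s[1]='l', s[2]='d', s[3]='p', s[4]='a', s[5]='n'
Result: 'n'


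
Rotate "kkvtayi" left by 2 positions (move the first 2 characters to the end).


Input: 'kkvtayi', shift = 2
Operation: split at index 2 and swap parts
Front part s[0:2] = 'kk'
Back part s[2:] = 'vtayi'
Rotated = back + front = 'vtayi' + 'kk'
Result: vtayikk


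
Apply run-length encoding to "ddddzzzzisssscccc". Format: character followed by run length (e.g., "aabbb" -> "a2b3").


Input: 'ddddzzzzisssscccc'
Operation: identify consecutive runs
Runs: 'dddd' -> d4, 'zzzz' -> z4, 'i' -> i1, 'ssss' -> s4, 'cccc' -> c4
Encoded: d4z4i1s4c4


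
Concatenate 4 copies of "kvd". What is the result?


Input string: 'kvd'
Operation: repeat 4 times
Concatenation: 'kvd' + 'kvd' + 'kvd' + 'kvd'
Result: kvdkvdkvdkvd


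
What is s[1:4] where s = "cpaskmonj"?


Input string: 'cpaskmonj'
Operation: slice [1:4]
Extract characters: s[1]='p', s[2]='a', s[3]='s'
Result: pas


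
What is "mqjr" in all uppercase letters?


Input string: 'mqjr'
Operation: convert each letter to uppercase
Mapping: 'm'->'M', 'q'->'Q', 'j'->'J', 'r'->'R'
Result: MQJR


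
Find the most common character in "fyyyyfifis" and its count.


Input: 'fyyyyfifis'
Operation: tally each character
Counts: 'f':3, 'i':2, 's':1, 'y':4
Maximum: 'y' appears 4 times


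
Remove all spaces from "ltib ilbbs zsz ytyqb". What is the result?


Input string: 'ltib ilbbs zsz ytyqb'
Operation: remove all spaces
Words: 'ltib', 'ilbbs', 'zsz', 'ytyqb'
Join without spaces: ltibilbbszszytyqb


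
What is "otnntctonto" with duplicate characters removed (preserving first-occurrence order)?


Input: 'otnntctonto'
Operation: keep first occurrence of each character
Scan: s[0]='o' new -> keep; s[1]='t' new -> keep; s[2]='n' new -> keep; s[3]='n' seen -> skip; s[4]='t' seen -> skip; s[5]='c' new -> keep; s[6]='t' seen -> skip; s[7]='o' seen -> skip; s[8]='n' seen -> skip; s[9]='t' seen -> skip; s[10]='o' seen -> skip
Result: otnc


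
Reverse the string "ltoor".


Input string: 'ltoor'
Operation: reverse character order
Original order: 'l' -> 't' -> 'o' -> 'o' -> 'r'
Reversed order: 'r' -> 'o' -> 'o' -> 't' -> 'l'
Result: rootl


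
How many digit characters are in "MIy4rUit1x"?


Input string: 'MIy4rUit1x'
Operation: count digit characters (0-9)
Scan: 'M', 'I', 'y', '4'(digit), 'r', 'U', 'i', 't', '1'(digit), 'x'
Digits found: 2
Result: 2


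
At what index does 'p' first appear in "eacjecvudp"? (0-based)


Input string: 'eacjecvudp'
Target: 'p'
Scanning left to right: s[0]='e', s[1]='a', s[2]='c', s[3]='j', s[4]='e', s[5]='c', s[6]='v', s[7]='u', s[8]='d', s[9]='p'
First match at index: 9


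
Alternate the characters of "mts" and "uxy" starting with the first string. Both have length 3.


String 1: 'mts'
String 2: 'uxy'
Operation: alternate characters
Pairs: 'm'+'u', 't'+'x', 's'+'y'
Result: mutxsy


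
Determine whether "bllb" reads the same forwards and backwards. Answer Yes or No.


Input string: 'bllb'
Reversed: 'bllb'
Compare pairs: s[0]='b' vs s[3]='b' (match), s[1]='l' vs s[2]='l' (match)
Palindrome: Yes


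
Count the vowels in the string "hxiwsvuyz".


Input string: 'hxiwsvuyz'
Operation: count vowels (a, e, i, o, u)
Scan: s[0]='h', s[1]='x', s[2]='i' (vowel), s[3]='w', s[4]='s', s[5]='v', s[6]='u' (vowel), s[7]='y', s[8]='z'
Vowels found: 2
Result: 2


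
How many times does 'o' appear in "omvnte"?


Input string: 'omvnte'
Target character: 'o'
Scan each position: s[0]='o'
Matches found at indices: 0
Total: 1


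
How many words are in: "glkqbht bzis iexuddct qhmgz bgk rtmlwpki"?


Input string: 'glkqbht bzis iexuddct qhmgz bgk rtmlwpki'
Operation: split by spaces
Words found: 'glkqbht', 'bzis', 'iexuddct', 'qhmgz', 'bgk', 'rtmlwpki'
Word count: 6


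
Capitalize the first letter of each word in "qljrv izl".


Input string: 'qljrv izl'
Operation: capitalize first letter of each word
Word transformations: 'qljrv'->'Qljrv', 'izl'->'Izl'
Result: Qljrv Izl


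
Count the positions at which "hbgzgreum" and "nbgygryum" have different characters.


String 1: 'hbgzgreum'
String 2: 'nbgygryum'
Compare each position: pos 0: 'h'!='n', pos 1: 'b'=='b', pos 2: 'g'=='g', pos 3: 'z'!='y', pos 4: 'g'=='g', pos 5: 'r'=='r', pos 6: 'e'!='y', pos 7: 'u'=='u', pos 8: 'm'=='m'
Differing positions: 3
Hamming distance: 3


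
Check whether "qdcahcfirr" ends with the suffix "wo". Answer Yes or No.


Input string: 'qdcahcfirr'
Suffix to check: 'wo'
Last 2 characters of input: 'rr'
Match: False
Result: No


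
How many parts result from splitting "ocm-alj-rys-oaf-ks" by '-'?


Input string: 'ocm-alj-rys-oaf-ks'
Delimiter: '-'
Split result: 'ocm', 'alj', 'rys', 'oaf', 'ks'
Number of parts: 5


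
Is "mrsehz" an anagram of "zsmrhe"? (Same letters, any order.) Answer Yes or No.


String 1: 'zsmrhe' -> sorted: 'ehmrsz'
String 2: 'mrsehz' -> sorted: 'ehmrsz'
Compare sorted forms: 'ehmrsz' == 'ehmrsz'
Anagram: Yes


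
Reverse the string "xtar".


Input string: 'xtar'
Operation: reverse character order
Original order: 'x' -> 't' -> 'a' -> 'r'
Reversed order: 'r' -> 'a' -> 't' -> 'x'
Result: ratx


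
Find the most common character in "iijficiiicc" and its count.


Input: 'iijficiiicc'
Operation: tally each character
Counts: 'c':3, 'f':1, 'i':6, 'j':1
Maximum: 'i' appears 6 times


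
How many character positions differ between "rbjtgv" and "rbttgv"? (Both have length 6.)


String 1: 'rbjtgv'
String 2: 'rbttgv'
Compare each position: pos 0: 'r'=='r', pos 1: 'b'=='b', pos 2: 'j'!='t', pos 3: 't'=='t', pos 4: 'g'=='g', pos 5: 'v'=='v'
Differing positions: 1
Hamming distance: 1


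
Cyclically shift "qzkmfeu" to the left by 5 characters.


Input: 'qzkmfeu', shift = 5
Operation: split at index 5 and swap parts
Front part s[0:5] = 'qzkmf'
Back part s[5:] = 'eu'
Rotated = back + front = 'eu' + 'qzkmf'
Result: euqzkmf


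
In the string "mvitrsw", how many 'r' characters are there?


Input string: 'mvitrsw'
Target character: 'r'
Scan each position: s[4]='r'
Matches found at indices: 4
Total: 1


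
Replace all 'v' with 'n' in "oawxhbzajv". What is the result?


Input string: 'oawxhbzajv'
Operation: replace 'v' with 'n'
Positions of 'v': 9
After replacement: oawxhbzajn


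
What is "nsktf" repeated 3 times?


Input string: 'nsktf'
Operation: repeat 3 times
Concatenation: 'nsktf' + 'nsktf' + 'nsktf'
Result: nsktfnsktfnsktf


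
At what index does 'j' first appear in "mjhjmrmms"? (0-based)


Input string: 'mjhjmrmms'
Target: 'j'
Scanning left to right: s[0]='m', s[1]='j'
First match at index: 1


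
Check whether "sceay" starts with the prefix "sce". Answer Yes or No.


Input string: 'sceay'
Prefix to check: 'sce'
First 3 characters of input: 'sce'
Match: True
Result: Yes


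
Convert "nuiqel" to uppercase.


Input string: 'nuiqel'
Operation: convert each letter to uppercase
Mapping: 'n'->'N', 'u'->'U', 'i'->'I', 'q'->'Q', 'e'->'E', 'l'->'L'
Result: NUIQEL


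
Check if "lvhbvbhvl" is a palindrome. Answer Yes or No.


Input string: 'lvhbvbhvl'
Reversed: 'lvhbvbhvl'
Compare pairs: s[0]='l' vs s[8]='l' (match), s[1]='v' vs s[7]='v' (match), s[2]='h' vs s[6]='h' (match), s[3]='b' vs s[5]='b' (match)
Palindrome: Yes


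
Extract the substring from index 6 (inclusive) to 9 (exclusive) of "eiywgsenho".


Input string: 'eiywgsenho'
Operation: slice [6:9]
Extract characters: s[6]='e', s[7]='n', s[8]='h'
Result: enh


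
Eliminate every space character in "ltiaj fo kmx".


Input string: 'ltiaj fo kmx'
Operation: remove all spaces
Words: 'ltiaj', 'fo', 'kmx'
Join without spaces: ltiajfokmx


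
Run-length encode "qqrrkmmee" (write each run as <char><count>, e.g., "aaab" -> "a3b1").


Input: 'qqrrkmmee'
Operation: identify consecutive runs
Runs: 'qq' -> q2, 'rr' -> r2, 'k' -> k1, 'mm' -> m2, 'ee' -> e2
Encoded: q2r2k1m2e2


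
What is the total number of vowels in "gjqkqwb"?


Input string: 'gjqkqwb'
Operation: count vowels (a, e, i, o, u)
Scan: s[0]='g', s[1]='j', s[2]='q', s[3]='k', s[4]='q', s[5]='w', s[6]='b'
Vowels found: 0
Result: 0


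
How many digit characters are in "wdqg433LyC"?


Input string: 'wdqg433LyC'
Operation: count digit characters (0-9)
Scan: 'w', 'd', 'q', 'g', '4'(digit), '3'(digit), '3'(digit), 'L', 'y', 'C'
Digits found: 3
Result: 3


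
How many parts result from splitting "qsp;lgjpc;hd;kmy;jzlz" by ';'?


Input string: 'qsp;lgjpc;hd;kmy;jzlz'
Delimiter: ';'
Split result: 'qsp', 'lgjpc', 'hd', 'kmy', 'jzlz'
Number of parts: 5


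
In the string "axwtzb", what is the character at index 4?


Input string: 'axwtzb'
Operation: get character at index 4
Index mapping: s[0]='a', s[1]='x', s[2]='w', s[3]='t', s[4]='z'
Result: 'z'


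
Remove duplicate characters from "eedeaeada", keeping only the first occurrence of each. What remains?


Input: 'eedeaeada'
Operation: keep first occurrence of each character
Scan: s[0]='e' new -> keep; s[1]='e' seen -> skip; s[2]='d' new -> keep; s[3]='e' seen -> skip; s[4]='a' new -> keep; s[5]='e' seen -> skip; s[6]='a' seen -> skip; s[7]='d' seen -> skip; s[8]='a' seen -> skip
Result: eda


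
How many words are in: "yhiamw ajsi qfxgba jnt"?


Input string: 'yhiamw ajsi qfxgba jnt'
Operation: split by spaces
Words found: 'yhiamw', 'ajsi', 'qfxgba', 'jnt'
Word count: 4


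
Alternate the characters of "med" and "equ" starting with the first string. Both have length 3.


String 1: 'med'
String 2: 'equ'
Operation: alternate characters
Pairs: 'm'+'e', 'e'+'q', 'd'+'u'
Result: meeqdu


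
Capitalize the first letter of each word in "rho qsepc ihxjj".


Input string: 'rho qsepc ihxjj'
Operation: capitalize first letter of each word
Word transformations: 'rho'->'Rho', 'qsepc'->'Qsepc', 'ihxjj'->'Ihxjj'
Result: Rho Qsepc Ihxjj


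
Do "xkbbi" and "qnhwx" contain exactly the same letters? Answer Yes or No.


String 1: 'xkbbi' -> sorted: 'bbikx'
String 2: 'qnhwx' -> sorted: 'hnqwx'
Compare sorted forms: 'bbikx' != 'hnqwx'
Anagram: No


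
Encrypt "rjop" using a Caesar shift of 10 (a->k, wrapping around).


Input: 'rjop', shift = 10
Operation: for each letter, (position + 10) mod 26
Mapping: 'r'(17+10=27, 27 mod 26=1)->'b', 'j'(9+10=19)->'t', 'o'(14+10=24)->'y', 'p'(15+10=25)->'z'
Result: btyz


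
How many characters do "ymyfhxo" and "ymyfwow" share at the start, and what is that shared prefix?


String 1: 'ymyfhxo'
String 2: 'ymyfwow'
Compare position by position:
pos 0: 'y' vs 'y' match
pos 1: 'm' vs 'm' match
pos 2: 'y' vs 'y' match
pos 3: 'f' vs 'f' match
pos 4: 'h' vs 'w' differ -> stop
Longest common prefix: "ymyf" (length 4)


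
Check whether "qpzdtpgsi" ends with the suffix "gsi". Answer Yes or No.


Input string: 'qpzdtpgsi'
Suffix to check: 'gsi'
Last 3 characters of input: 'gsi'
Match: True
Result: Yes


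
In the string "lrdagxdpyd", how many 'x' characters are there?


Input string: 'lrdagxdpyd'
Target character: 'x'
Scan each position: s[5]='x'
Matches found at indices: 5
Total: 1


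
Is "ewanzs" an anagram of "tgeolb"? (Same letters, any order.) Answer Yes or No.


String 1: 'tgeolb' -> sorted: 'beglot'
String 2: 'ewanzs' -> sorted: 'aenswz'
Compare sorted forms: 'beglot' != 'aenswz'
Anagram: No


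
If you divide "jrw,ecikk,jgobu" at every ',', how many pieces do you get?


Input string: 'jrw,ecikk,jgobu'
Delimiter: ','
Split result: 'jrw', 'ecikk', 'jgobu'
Number of parts: 3


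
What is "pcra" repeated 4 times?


Input string: 'pcra'
Operation: repeat 4 times
Concatenation: 'pcra' + 'pcra' + 'pcra' + 'pcra'
Result: pcrapcrapcrapcra


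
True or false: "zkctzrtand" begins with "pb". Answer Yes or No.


Input string: 'zkctzrtand'
Prefix to check: 'pb'
First 2 characters of input: 'zk'
Match: False
Result: No


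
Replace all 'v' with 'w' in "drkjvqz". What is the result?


Input string: 'drkjvqz'
Operation: replace 'v' with 'w'
Positions of 'v': 4
After replacement: drkjwqz


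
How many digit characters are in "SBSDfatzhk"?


Input string: 'SBSDfatzhk'
Operation: count digit characters (0-9)
Scan: 'S', 'B', 'S', 'D', 'f', 'a', 't', 'z', 'h', 'k'
Digits found: 0
Result: 0


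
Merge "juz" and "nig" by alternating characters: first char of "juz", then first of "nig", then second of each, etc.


String 1: 'juz'
String 2: 'nig'
Operation: alternate characters
Pairs: 'j'+'n', 'u'+'i', 'z'+'g'
Result: jnuizg


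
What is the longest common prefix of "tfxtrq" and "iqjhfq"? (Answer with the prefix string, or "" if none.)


String 1: 'tfxtrq'
String 2: 'iqjhfq'
Compare position by position:
pos 0: 't' vs 'i' differ -> stop
Longest common prefix: "" (length 0)


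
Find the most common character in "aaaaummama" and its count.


Input: 'aaaaummama'
Operation: tally each character
Counts: 'a':6, 'm':3, 'u':1
Maximum: 'a' appears 6 times


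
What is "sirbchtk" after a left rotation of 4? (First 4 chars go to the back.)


Input: 'sirbchtk', shift = 4
Operation: split at index 4 and swap parts
Front part s[0:4] = 'sirb'
Back part s[4:] = 'chtk'
Rotated = back + front = 'chtk' + 'sirb'
Result: chtksirb


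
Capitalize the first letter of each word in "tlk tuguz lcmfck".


Input string: 'tlk tuguz lcmfck'
Operation: capitalize first letter of each word
Word transformations: 'tlk'->'Tlk', 'tuguz'->'Tuguz', 'lcmfck'->'Lcmfck'
Result: Tlk Tuguz Lcmfck


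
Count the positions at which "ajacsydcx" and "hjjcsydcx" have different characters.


String 1: 'ajacsydcx'
String 2: 'hjjcsydcx'
Compare each position: pos 0: 'a'!='h', pos 1: 'j'=='j', pos 2: 'a'!='j', pos 3: 'c'=='c', pos 4: 's'=='s', pos 5: 'y'=='y', pos 6: 'd'=='d', pos 7: 'c'=='c', pos 8: 'x'=='x'
Differing positions: 2
Hamming distance: 2


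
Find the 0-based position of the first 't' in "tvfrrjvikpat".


Input string: 'tvfrrjvikpat'
Target: 't'
Scanning left to right: s[0]='t'
First match at index: 0


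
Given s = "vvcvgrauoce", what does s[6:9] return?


Input string: 'vvcvgrauoce'
Operation: slice [6:9]
Extract characters: s[6]='a', s[7]='u', s[8]='o'
Result: auo


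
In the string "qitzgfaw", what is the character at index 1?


Input string: 'qitzgfaw'
Operation: get character at index 1
Index mapping: s[0]='q', s[1]='i'
Result: 'i'


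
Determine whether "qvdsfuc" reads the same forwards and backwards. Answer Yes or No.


Input string: 'qvdsfuc'
Reversed: 'cufsdvq'
Compare pairs: s[0]='q' vs s[6]='c' (mismatch), s[1]='v' vs s[5]='u' (mismatch), s[2]='d' vs s[4]='f' (mismatch)
Palindrome: No


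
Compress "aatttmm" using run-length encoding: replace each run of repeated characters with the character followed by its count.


Input: 'aatttmm'
Operation: identify consecutive runs
Runs: 'aa' -> a2, 'ttt' -> t3, 'mm' -> m2
Encoded: a2t3m2


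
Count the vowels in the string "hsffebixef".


Input string: 'hsffebixef'
Operation: count vowels (a, e, i, o, u)
Scan: s[0]='h', s[1]='s', s[2]='f', s[3]='f', s[4]='e' (vowel), s[5]='b', s[6]='i' (vowel), s[7]='x', s[8]='e' (vowel), s[9]='f'
Vowels found: 3
Result: 3


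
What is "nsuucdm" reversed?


Input string: 'nsuucdm'
Operation: reverse character order
Original order: 'n' -> 's' -> 'u' -> 'u' -> 'c' -> 'd' -> 'm'
Reversed order: 'm' -> 'd' -> 'c' -> 'u' -> 'u' -> 's' -> 'n'
Result: mdcuusn


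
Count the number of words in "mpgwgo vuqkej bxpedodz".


Input string: 'mpgwgo vuqkej bxpedodz'
Operation: split by spaces
Words found: 'mpgwgo', 'vuqkej', 'bxpedodz'
Word count: 3


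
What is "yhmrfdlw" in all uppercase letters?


Input string: 'yhmrfdlw'
Operation: convert each letter to uppercase
Mapping: 'y'->'Y', 'h'->'H', 'm'->'M', 'r'->'R', 'f'->'F', 'd'->'D', 'l'->'L', 'w'->'W'
Result: YHMRFDLW


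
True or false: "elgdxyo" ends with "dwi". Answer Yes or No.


Input string: 'elgdxyo'
Suffix to check: 'dwi'
Last 3 characters of input: 'xyo'
Match: False
Result: No


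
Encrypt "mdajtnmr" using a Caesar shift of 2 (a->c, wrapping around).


Input: 'mdajtnmr', shift = 2
Operation: for each letter, (position + 2) mod 26
Mapping: 'm'(12+2=14)->'o', 'd'(3+2=5)->'f', 'a'(0+2=2)->'c', 'j'(9+2=11)->'l', 't'(19+2=21)->'v', 'n'(13+2=15)->'p', 'm'(12+2=14)->'o', 'r'(17+2=19)->'t'
Result: ofclvpot


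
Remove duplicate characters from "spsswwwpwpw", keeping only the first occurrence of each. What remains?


Input: 'spsswwwpwpw'
Operation: keep first occurrence of each character
Scan: s[0]='s' new -> keep; s[1]='p' new -> keep; s[2]='s' seen -> skip; s[3]='s' seen -> skip; s[4]='w' new -> keep; s[5]='w' seen -> skip; s[6]='w' seen -> skip; s[7]='p' seen -> skip; s[8]='w' seen -> skip; s[9]='p' seen -> skip; s[10]='w' seen -> skip
Result: spw


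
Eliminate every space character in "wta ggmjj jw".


Input string: 'wta ggmjj jw'
Operation: remove all spaces
Words: 'wta', 'ggmjj', 'jw'
Join without spaces: wtaggmjjjw


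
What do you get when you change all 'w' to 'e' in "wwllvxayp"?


Input string: 'wwllvxayp'
Operation: replace 'w' with 'e'
Positions of 'w': 0, 1
After replacement: eellvxayp


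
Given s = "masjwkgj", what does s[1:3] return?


Input string: 'masjwkgj'
Operation: slice [1:3]
Extract characters: s[1]='a', s[2]='s'
Result: as


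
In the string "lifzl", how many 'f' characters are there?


Input string: 'lifzl'
Target character: 'f'
Scan each position: s[2]='f'
Matches found at indices: 2
Total: 1


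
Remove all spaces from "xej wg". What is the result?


Input string: 'xej wg'
Operation: remove all spaces
Words: 'xej', 'wg'
Join without spaces: xejwg


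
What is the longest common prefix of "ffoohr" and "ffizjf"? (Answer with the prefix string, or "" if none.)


String 1: 'ffoohr'
String 2: 'ffizjf'
Compare position by position:
pos 0: 'f' vs 'f' match
pos 1: 'f' vs 'f' match
pos 2: 'o' vs 'i' differ -> stop
Longest common prefix: "ff" (length 2)


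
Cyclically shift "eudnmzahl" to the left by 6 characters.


Input: 'eudnmzahl', shift = 6
Operation: split at index 6 and swap parts
Front part s[0:6] = 'eudnmz'
Back part s[6:] = 'ahl'
Rotated = back + front = 'ahl' + 'eudnmz'
Result: ahleudnmz


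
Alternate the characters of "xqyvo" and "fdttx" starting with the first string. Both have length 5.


String 1: 'xqyvo'
String 2: 'fdttx'
Operation: alternate characters
Pairs: 'x'+'f', 'q'+'d', 'y'+'t', 'v'+'t', 'o'+'x'
Result: xfqdytvtox


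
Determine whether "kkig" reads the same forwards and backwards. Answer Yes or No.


Input string: 'kkig'
Reversed: 'gikk'
Compare pairs: s[0]='k' vs s[3]='g' (mismatch), s[1]='k' vs s[2]='i' (mismatch)
Palindrome: No


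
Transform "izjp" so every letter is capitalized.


Input string: 'izjp'
Operation: convert each letter to uppercase
Mapping: 'i'->'I', 'z'->'Z', 'j'->'J', 'p'->'P'
Result: IZJP


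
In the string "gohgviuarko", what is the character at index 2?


Input string: 'gohgviuarko'
Operation: get character at index 2
Index mapping: s[0]='g', s[1]='o', s[2]='h'
Result: 'h'


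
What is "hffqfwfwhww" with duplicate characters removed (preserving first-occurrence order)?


Input: 'hffqfwfwhww'
Operation: keep first occurrence of each character
Scan: s[0]='h' new -> keep; s[1]='f' new -> keep; s[2]='f' seen -> skip; s[3]='q' new -> keep; s[4]='f' seen -> skip; s[5]='w' new -> keep; s[6]='f' seen -> skip; s[7]='w' seen -> skip; s[8]='h' seen -> skip; s[9]='w' seen -> skip; s[10]='w' seen -> skip
Result: hfqw


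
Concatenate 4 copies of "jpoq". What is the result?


Input string: 'jpoq'
Operation: repeat 4 times
Concatenation: 'jpoq' + 'jpoq' + 'jpoq' + 'jpoq'
Result: jpoqjpoqjpoqjpoq


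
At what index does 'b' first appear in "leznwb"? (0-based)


Input string: 'leznwb'
Target: 'b'
Scanning left to right: s[0]='l', s[1]='e', s[2]='z', s[3]='n', s[4]='w', s[5]='b'
First match at index: 5


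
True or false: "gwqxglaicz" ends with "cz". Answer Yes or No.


Input string: 'gwqxglaicz'
Suffix to check: 'cz'
Last 2 characters of input: 'cz'
Match: True
Result: Yes


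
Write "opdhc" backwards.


Input string: 'opdhc'
Operation: reverse character order
Original order: 'o' -> 'p' -> 'd' -> 'h' -> 'c'
Reversed order: 'c' -> 'h' -> 'd' -> 'p' -> 'o'
Result: chdpo


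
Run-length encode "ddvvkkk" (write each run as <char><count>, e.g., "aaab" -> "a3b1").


Input: 'ddvvkkk'
Operation: identify consecutive runs
Runs: 'dd' -> d2, 'vv' -> v2, 'kkk' -> k3
Encoded: d2v2k3


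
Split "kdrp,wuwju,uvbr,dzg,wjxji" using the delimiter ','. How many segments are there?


Input string: 'kdrp,wuwju,uvbr,dzg,wjxji'
Delimiter: ','
Split result: 'kdrp', 'wuwju', 'uvbr', 'dzg', 'wjxji'
Number of parts: 5


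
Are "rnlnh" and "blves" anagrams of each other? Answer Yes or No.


String 1: 'rnlnh' -> sorted: 'hlnnr'
String 2: 'blves' -> sorted: 'belsv'
Compare sorted forms: 'hlnnr' != 'belsv'
Anagram: No


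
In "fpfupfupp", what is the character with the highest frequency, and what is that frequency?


Input: 'fpfupfupp'
Operation: tally each character
Counts: 'f':3, 'p':4, 'u':2
Maximum: 'p' appears 4 times


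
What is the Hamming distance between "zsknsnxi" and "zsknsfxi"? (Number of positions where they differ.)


String 1: 'zsknsnxi'
String 2: 'zsknsfxi'
Compare each position: pos 0: 'z'=='z', pos 1: 's'=='s', pos 2: 'k'=='k', pos 3: 'n'=='n', pos 4: 's'=='s', pos 5: 'n'!='f', pos 6: 'x'=='x', pos 7: 'i'=='i'
Differing positions: 1
Hamming distance: 1


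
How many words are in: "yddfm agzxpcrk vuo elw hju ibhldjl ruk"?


Input string: 'yddfm agzxpcrk vuo elw hju ibhldjl ruk'
Operation: split by spaces
Words found: 'yddfm', 'agzxpcrk', 'vuo', 'elw', 'hju', 'ibhldjl', 'ruk'
Word count: 7


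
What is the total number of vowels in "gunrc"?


Input string: 'gunrc'
Operation: count vowels (a, e, i, o, u)
Scan: s[0]='g', s[1]='u' (vowel), s[2]='n', s[3]='r', s[4]='c'
Vowels found: 1
Result: 1


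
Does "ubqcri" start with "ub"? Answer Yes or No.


Input string: 'ubqcri'
Prefix to check: 'ub'
First 2 characters of input: 'ub'
Match: True
Result: Yes


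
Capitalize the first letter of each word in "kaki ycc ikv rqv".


Input string: 'kaki ycc ikv rqv'
Operation: capitalize first letter of each word
Word transformations: 'kaki'->'Kaki', 'ycc'->'Ycc', 'ikv'->'Ikv', 'rqv'->'Rqv'
Result: Kaki Ycc Ikv Rqv


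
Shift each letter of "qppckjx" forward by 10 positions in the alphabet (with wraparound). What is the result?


Input: 'qppckjx', shift = 10
Operation: for each letter, (position + 10) mod 26
Mapping: 'q'(16+10=26, 26 mod 26=0)->'a', 'p'(15+10=25)->'z', 'p'(15+10=25)->'z', 'c'(2+10=12)->'m', 'k'(10+10=20)->'u', 'j'(9+10=19)->'t', 'x'(23+10=33, 33 mod 26=7)->'h'
Result: azzmuth


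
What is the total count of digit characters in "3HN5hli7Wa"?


Input string: '3HN5hli7Wa'
Operation: count digit characters (0-9)
Scan: '3'(digit), 'H', 'N', '5'(digit), 'h', 'l', 'i', '7'(digit), 'W', 'a'
Digits found: 3
Result: 3


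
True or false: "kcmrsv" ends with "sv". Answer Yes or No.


Input string: 'kcmrsv'
Suffix to check: 'sv'
Last 2 characters of input: 'sv'
Match: True
Result: Yes


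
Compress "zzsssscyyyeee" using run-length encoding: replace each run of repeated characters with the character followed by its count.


Input: 'zzsssscyyyeee'
Operation: identify consecutive runs
Runs: 'zz' -> z2, 'ssss' -> s4, 'c' -> c1, 'yyy' -> y3, 'eee' -> e3
Encoded: z2s4c1y3e3


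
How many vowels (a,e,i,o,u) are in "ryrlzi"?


Input string: 'ryrlzi'
Operation: count vowels (a, e, i, o, u)
Scan: s[0]='r', s[1]='y', s[2]='r', s[3]='l', s[4]='z', s[5]='i' (vowel)
Vowels found: 1
Result: 1


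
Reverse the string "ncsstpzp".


Input string: 'ncsstpzp'
Operation: reverse character order
Original order: 'n' -> 'c' -> 's' -> 's' -> 't' -> 'p' -> 'z' -> 'p'
Reversed order: 'p' -> 'z' -> 'p' -> 't' -> 's' -> 's' -> 'c' -> 'n'
Result: pzptsscn


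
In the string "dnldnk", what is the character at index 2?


Input string: 'dnldnk'
Operation: get character at index 2
Index mapping: s[0]='d', s[1]='n', s[2]='l'
Result: 'l'


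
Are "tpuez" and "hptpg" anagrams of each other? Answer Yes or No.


String 1: 'tpuez' -> sorted: 'eptuz'
String 2: 'hptpg' -> sorted: 'ghppt'
Compare sorted forms: 'eptuz' != 'ghppt'
Anagram: No


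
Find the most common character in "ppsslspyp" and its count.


Input: 'ppsslspyp'
Operation: tally each character
Counts: 'l':1, 'p':4, 's':3, 'y':1
Maximum: 'p' appears 4 times


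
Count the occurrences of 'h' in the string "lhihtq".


Input string: 'lhihtq'
Target character: 'h'
Scan each position: s[1]='h', s[3]='h'
Matches found at indices: 1, 3
Total: 2


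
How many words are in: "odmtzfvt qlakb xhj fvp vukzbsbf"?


Input string: 'odmtzfvt qlakb xhj fvp vukzbsbf'
Operation: split by spaces
Words found: 'odmtzfvt', 'qlakb', 'xhj', 'fvp', 'vukzbsbf'
Word count: 5


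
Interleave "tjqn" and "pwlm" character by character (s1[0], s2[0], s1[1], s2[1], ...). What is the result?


String 1: 'tjqn'
String 2: 'pwlm'
Operation: alternate characters
Pairs: 't'+'p', 'j'+'w', 'q'+'l', 'n'+'m'
Result: tpjwqlnm


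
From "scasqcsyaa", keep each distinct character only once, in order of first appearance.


Input: 'scasqcsyaa'
Operation: keep first occurrence of each character
Scan: s[0]='s' new -> keep; s[1]='c' new -> keep; s[2]='a' new -> keep; s[3]='s' seen -> skip; s[4]='q' new -> keep; s[5]='c' seen -> skip; s[6]='s' seen -> skip; s[7]='y' new -> keep; s[8]='a' seen -> skip; s[9]='a' seen -> skip
Result: scaqy


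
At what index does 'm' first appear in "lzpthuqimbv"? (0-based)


Input string: 'lzpthuqimbv'
Target: 'm'
Scanning left to right: s[0]='l', s[1]='z', s[2]='p', s[3]='t', s[4]='h', s[5]='u', s[6]='q', s[7]='i', s[8]='m'
First match at index: 8


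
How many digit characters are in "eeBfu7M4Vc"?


Input string: 'eeBfu7M4Vc'
Operation: count digit characters (0-9)
Scan: 'e', 'e', 'B', 'f', 'u', '7'(digit), 'M', '4'(digit), 'V', 'c'
Digits found: 2
Result: 2


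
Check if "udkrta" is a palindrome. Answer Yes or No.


Input string: 'udkrta'
Reversed: 'atrkdu'
Compare pairs: s[0]='u' vs s[5]='a' (mismatch), s[1]='d' vs s[4]='t' (mismatch), s[2]='k' vs s[3]='r' (mismatch)
Palindrome: No


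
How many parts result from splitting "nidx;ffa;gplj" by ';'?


Input string: 'nidx;ffa;gplj'
Delimiter: ';'
Split result: 'nidx', 'ffa', 'gplj'
Number of parts: 3


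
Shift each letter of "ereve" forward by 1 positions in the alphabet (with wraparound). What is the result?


Input: 'ereve', shift = 1
Operation: for each letter, (position + 1) mod 26
Mapping: 'e'(4+1=5)->'f', 'r'(17+1=18)->'s', 'e'(4+1=5)->'f', 'v'(21+1=22)->'w', 'e'(4+1=5)->'f'
Result: fsfwf


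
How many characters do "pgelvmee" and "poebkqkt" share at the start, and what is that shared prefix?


String 1: 'pgelvmee'
String 2: 'poebkqkt'
Compare position by position:
pos 0: 'p' vs 'p' match
pos 1: 'g' vs 'o' differ -> stop
Longest common prefix: "p" (length 1)


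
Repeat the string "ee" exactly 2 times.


Input string: 'ee'
Operation: repeat 2 times
Concatenation: 'ee' + 'ee'
Result: eeee


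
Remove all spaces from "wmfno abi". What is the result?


Input string: 'wmfno abi'
Operation: remove all spaces
Words: 'wmfno', 'abi'
Join without spaces: wmfnoabi


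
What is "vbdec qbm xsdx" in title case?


Input string: 'vbdec qbm xsdx'
Operation: capitalize first letter of each word
Word transformations: 'vbdec'->'Vbdec', 'qbm'->'Qbm', 'xsdx'->'Xsdx'
Result: Vbdec Qbm Xsdx


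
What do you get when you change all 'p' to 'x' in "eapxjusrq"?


Input string: 'eapxjusrq'
Operation: replace 'p' with 'x'
Positions of 'p': 2
After replacement: eaxxjusrq


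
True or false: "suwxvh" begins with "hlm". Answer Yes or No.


Input string: 'suwxvh'
Prefix to check: 'hlm'
First 3 characters of input: 'suw'
Match: False
Result: No


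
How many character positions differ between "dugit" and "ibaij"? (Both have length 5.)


String 1: 'dugit'
String 2: 'ibaij'
Compare each position: pos 0: 'd'!='i', pos 1: 'u'!='b', pos 2: 'g'!='a', pos 3: 'i'=='i', pos 4: 't'!='j'
Differing positions: 4
Hamming distance: 4


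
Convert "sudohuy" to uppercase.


Input string: 'sudohuy'
Operation: convert each letter to uppercase
Mapping: 's'->'S', 'u'->'U', 'd'->'D', 'o'->'O', 'h'->'H', 'u'->'U', 'y'->'Y'
Result: SUDOHUY


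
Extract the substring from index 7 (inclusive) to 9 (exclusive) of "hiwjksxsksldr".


Input string: 'hiwjksxsksldr'
Operation: slice [7:9]
Extract characters: s[7]='s', s[8]='k'
Result: sk
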